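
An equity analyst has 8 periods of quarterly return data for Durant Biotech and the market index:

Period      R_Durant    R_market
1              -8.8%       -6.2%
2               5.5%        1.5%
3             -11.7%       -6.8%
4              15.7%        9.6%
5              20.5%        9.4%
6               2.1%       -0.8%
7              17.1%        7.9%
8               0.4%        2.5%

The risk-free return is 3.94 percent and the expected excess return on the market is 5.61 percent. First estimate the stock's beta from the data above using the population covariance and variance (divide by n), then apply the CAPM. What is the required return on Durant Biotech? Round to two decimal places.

13.90%

Mean R_i = (-8.8 + 5.5 − 11.7 + 15.7 + 20.5 + 2.1 + 17.1 + 0.4) / 8 = 5.1000%
Mean R_m = (-6.2 + 1.5 − 6.8 + 9.6 + 9.4 − 0.8 + 7.9 + 2.5) / 8 = 2.1375%
Σ(R_i − R̄_i)(R_m − R̄_m) = 532.9900  ⇒  Cov = 532.9900 / 8 = 66.6238
Σ(R_m − R̄_m)² = 300.1988  ⇒  Var(R_m) = 300.1988 / 8 = 37.5249
β = Cov / Var(R_m) = 66.6238 / 37.5249 = 1.7755
E(R) = R_f + β × MRP = 3.94% + 1.7755 × 5.61% = 13.90%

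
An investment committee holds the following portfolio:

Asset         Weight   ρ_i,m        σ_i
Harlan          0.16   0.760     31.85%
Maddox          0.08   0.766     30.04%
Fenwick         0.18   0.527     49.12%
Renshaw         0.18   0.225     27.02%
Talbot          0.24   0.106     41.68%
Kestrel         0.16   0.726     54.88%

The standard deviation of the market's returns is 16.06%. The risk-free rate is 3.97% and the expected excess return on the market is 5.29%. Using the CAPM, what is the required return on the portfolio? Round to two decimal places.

β_Harlan = 0.760 × 31.85% / 16.06% = 1.5072
β_Maddox = 0.766 × 30.04% / 16.06% = 1.4328
β_Fenwick = 0.527 × 49.12% / 16.06% = 1.6118
β_Renshaw = 0.225 × 27.02% / 16.06% = 0.3785
β_Talbot = 0.106 × 41.68% / 16.06% = 0.2751
β_Kestrel = 0.726 × 54.88% / 16.06% = 2.4809
β_P = Σ w_i β_i = 0.16×1.5072 + 0.08×1.4328 + 0.18×1.6118 + 0.18×0.3785 + 0.24×0.2751 + 0.16×2.4809 = 1.1770
E(R_P) = R_f + β_P × MRP = 3.97% + 1.1770 × 5.29% = 10.20%

10.20%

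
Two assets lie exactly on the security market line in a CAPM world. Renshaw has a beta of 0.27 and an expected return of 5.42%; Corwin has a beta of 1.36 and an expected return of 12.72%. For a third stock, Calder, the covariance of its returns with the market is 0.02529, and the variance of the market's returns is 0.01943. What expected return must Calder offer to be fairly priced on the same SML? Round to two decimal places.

MRP = (12.72% − 5.42%) / (1.36 − 0.27) = 6.6972%
R_f = 5.42% − 0.27 × 6.6972% = 3.6118%
β_Calder = Cov / Var(R_m) = 0.02529 / 0.01943 = 1.3016
E(R_Calder) = R_f + β × MRP = 3.6118% + 1.3016 × 6.6972% = 12.33%

12.33%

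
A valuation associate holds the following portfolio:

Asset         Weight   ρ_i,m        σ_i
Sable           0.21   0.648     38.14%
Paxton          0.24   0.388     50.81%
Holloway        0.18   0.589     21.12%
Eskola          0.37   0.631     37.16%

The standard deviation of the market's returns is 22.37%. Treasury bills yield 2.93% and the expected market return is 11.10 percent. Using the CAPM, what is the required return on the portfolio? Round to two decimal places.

β_Sable = 0.648 × 38.14% / 22.37% = 1.1048
β_Paxton = 0.388 × 50.81% / 22.37% = 0.8813
β_Holloway = 0.589 × 21.12% / 22.37% = 0.5561
β_Eskola = 0.631 × 37.16% / 22.37% = 1.0482
β_P = Σ w_i β_i = 0.21×1.1048 + 0.24×0.8813 + 0.18×0.5561 + 0.37×1.0482 = 0.9315
MRP = 11.10% − 2.93% = 8.17%
E(R_P) = R_f + β_P × MRP = 2.93% + 0.9315 × 8.17% = 10.54%

10.54%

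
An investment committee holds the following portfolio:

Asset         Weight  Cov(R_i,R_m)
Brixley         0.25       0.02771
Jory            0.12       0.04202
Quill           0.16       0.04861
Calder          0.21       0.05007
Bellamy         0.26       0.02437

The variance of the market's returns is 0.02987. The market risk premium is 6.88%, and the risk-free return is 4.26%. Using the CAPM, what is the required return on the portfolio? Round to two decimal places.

β_Brixley = 0.02771 / 0.02987 = 0.9277
β_Jory = 0.04202 / 0.02987 = 1.4068
β_Quill = 0.04861 / 0.02987 = 1.6274
β_Calder = 0.05007 / 0.02987 = 1.6763
β_Bellamy = 0.02437 / 0.02987 = 0.8159
β_P = Σ w_i β_i = 0.25×0.9277 + 0.12×1.4068 + 0.16×1.6274 + 0.21×1.6763 + 0.26×0.8159 = 1.2253
E(R_P) = R_f + β_P × MRP = 4.26% + 1.2253 × 6.88% = 12.69%

12.69%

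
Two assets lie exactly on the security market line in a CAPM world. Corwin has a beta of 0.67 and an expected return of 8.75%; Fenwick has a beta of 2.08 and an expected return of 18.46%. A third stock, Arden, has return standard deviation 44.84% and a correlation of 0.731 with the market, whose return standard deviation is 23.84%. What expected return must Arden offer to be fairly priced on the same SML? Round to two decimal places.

13.60%

MRP = (18.46% − 8.75%) / (2.08 − 0.67) = 6.8865%
R_f = 8.75% − 0.67 × 6.8865% = 4.1360%
β_Arden = ρ·σ_i/σ_m = 0.731 × 44.84 / 23.84 = 1.3749
E(R_Arden) = R_f + β × MRP = 4.1360% + 1.3749 × 6.8865% = 13.60%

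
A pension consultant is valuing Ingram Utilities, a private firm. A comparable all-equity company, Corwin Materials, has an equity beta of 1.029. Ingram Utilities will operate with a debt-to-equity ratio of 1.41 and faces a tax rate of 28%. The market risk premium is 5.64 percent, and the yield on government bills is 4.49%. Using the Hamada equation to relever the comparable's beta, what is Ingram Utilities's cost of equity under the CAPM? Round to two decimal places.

16.19%

β_L = β_U × [1 + (1 − t)(D/E)] = 1.029 × [1 + (1 − 0.28) × 1.41]
    = 1.029 × [1 + 0.72 × 1.41] = 1.029 × 2.0152 = 2.0736
E(R) = R_f + β_L × MRP = 4.49% + 2.0736 × 5.64% = 16.19%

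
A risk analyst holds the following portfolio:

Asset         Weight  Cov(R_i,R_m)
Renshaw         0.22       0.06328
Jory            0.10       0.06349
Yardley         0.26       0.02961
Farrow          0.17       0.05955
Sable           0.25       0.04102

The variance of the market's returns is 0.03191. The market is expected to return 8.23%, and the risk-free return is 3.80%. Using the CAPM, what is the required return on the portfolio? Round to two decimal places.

β_Renshaw = 0.06328 / 0.03191 = 1.9831
β_Jory = 0.06349 / 0.03191 = 1.9897
β_Yardley = 0.02961 / 0.03191 = 0.9279
β_Farrow = 0.05955 / 0.03191 = 1.8662
β_Sable = 0.04102 / 0.03191 = 1.2855
β_P = Σ w_i β_i = 0.22×1.9831 + 0.10×1.9897 + 0.26×0.9279 + 0.17×1.8662 + 0.25×1.2855 = 1.5151
MRP = 8.23% − 3.80% = 4.43%
E(R_P) = R_f + β_P × MRP = 3.80% + 1.5151 × 4.43% = 10.51%

10.51%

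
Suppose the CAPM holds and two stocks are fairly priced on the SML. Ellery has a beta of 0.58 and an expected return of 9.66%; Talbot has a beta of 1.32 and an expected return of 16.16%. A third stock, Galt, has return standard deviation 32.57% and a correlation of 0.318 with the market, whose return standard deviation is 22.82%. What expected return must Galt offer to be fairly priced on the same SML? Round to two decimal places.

8.55%

MRP = (16.16% − 9.66%) / (1.32 − 0.58) = 8.7838%
R_f = 9.66% − 0.58 × 8.7838% = 4.5654%
β_Galt = ρ·σ_i/σ_m = 0.318 × 32.57 / 22.82 = 0.4539
E(R_Galt) = R_f + β × MRP = 4.5654% + 0.4539 × 8.7838% = 8.55%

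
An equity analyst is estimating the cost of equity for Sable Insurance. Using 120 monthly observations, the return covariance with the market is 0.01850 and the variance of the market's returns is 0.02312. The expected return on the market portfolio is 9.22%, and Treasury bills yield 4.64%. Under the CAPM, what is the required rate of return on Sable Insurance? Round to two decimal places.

β = Cov(R_i, R_m) / Var(R_m) = 0.01850 / 0.02312 = 0.8002
MRP = 9.22% − 4.64% = 4.58%
E(R) = R_f + β × MRP = 4.64% + 0.8002 × 4.58% = 8.30%

8.30%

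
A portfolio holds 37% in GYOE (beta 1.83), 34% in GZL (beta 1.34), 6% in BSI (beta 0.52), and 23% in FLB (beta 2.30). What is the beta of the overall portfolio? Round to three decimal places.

β_P = Σ w_i β_i = 0.37×1.83 + 0.34×1.34 + 0.06×0.52 + 0.23×2.30 = 1.6929

1.693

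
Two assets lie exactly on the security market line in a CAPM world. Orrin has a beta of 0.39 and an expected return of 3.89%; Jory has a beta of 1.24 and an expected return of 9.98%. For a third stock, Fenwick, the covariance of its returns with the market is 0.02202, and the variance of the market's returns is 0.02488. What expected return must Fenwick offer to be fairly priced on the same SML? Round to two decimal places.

MRP = (9.98% − 3.89%) / (1.24 − 0.39) = 7.1647%
R_f = 3.89% − 0.39 × 7.1647% = 1.0958%
β_Fenwick = Cov / Var(R_m) = 0.02202 / 0.02488 = 0.8850
E(R_Fenwick) = R_f + β × MRP = 1.0958% + 0.8850 × 7.1647% = 7.44%

7.44%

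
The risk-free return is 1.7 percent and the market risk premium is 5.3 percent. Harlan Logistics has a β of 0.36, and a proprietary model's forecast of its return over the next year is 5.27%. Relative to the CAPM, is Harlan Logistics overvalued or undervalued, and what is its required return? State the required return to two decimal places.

Required return = R_f + β·MRP = 1.7% + 0.36 × 5.3% = 3.61%
Forecast 5.27% > required 3.61% → the stock plots above the SML → undervalued.

Undervalued; required return 3.61%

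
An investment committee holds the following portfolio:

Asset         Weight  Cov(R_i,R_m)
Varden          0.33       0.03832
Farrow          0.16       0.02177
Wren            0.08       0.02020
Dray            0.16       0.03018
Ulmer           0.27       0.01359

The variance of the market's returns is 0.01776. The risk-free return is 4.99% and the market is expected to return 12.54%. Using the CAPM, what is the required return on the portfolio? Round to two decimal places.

β_Varden = 0.03832 / 0.01776 = 2.1577
β_Farrow = 0.02177 / 0.01776 = 1.2258
β_Wren = 0.02020 / 0.01776 = 1.1374
β_Dray = 0.03018 / 0.01776 = 1.6993
β_Ulmer = 0.01359 / 0.01776 = 0.7652
β_P = Σ w_i β_i = 0.33×2.1577 + 0.16×1.2258 + 0.08×1.1374 + 0.16×1.6993 + 0.27×0.7652 = 1.4777
MRP = 12.54% − 4.99% = 7.55%
E(R_P) = R_f + β_P × MRP = 4.99% + 1.4777 × 7.55% = 16.15%

16.15%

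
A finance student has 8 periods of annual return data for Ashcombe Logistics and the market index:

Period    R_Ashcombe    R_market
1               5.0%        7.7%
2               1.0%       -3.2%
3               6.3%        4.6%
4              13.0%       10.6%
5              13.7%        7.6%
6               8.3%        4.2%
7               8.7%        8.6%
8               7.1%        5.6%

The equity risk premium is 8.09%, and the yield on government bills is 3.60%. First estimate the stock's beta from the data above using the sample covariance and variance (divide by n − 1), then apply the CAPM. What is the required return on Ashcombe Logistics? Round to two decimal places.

Mean R_i = (5.0 + 1.0 + 6.3 + 13.0 + 13.7 + 8.3 + 8.7 + 7.1) / 8 = 7.8875%
Mean R_m = (7.7 − 3.2 + 4.6 + 10.6 + 7.6 + 4.2 + 8.6 + 5.6) / 8 = 5.7125%
Σ(R_i − R̄_i)(R_m − R̄_m) = 95.1813  ⇒  Cov = 95.1813 / 7 = 13.5973
Σ(R_m − R̄_m)² = 122.7088  ⇒  Var(R_m) = 122.7088 / 7 = 17.5298
β = Cov / Var(R_m) = 13.5973 / 17.5298 = 0.7757
E(R) = R_f + β × MRP = 3.60% + 0.7757 × 8.09% = 9.88%

9.88%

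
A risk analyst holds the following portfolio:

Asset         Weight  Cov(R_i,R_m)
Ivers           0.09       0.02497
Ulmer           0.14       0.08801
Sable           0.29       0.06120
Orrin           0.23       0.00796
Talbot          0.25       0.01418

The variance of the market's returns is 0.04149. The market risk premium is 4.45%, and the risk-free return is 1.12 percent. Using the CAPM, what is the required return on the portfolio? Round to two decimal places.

5.16%

β_Ivers = 0.02497 / 0.04149 = 0.6018
β_Ulmer = 0.08801 / 0.04149 = 2.1212
β_Sable = 0.06120 / 0.04149 = 1.4751
β_Orrin = 0.00796 / 0.04149 = 0.1919
β_Talbot = 0.01418 / 0.04149 = 0.3418
β_P = Σ w_i β_i = 0.09×0.6018 + 0.14×2.1212 + 0.29×1.4751 + 0.23×0.1919 + 0.25×0.3418 = 0.9085
E(R_P) = R_f + β_P × MRP = 1.12% + 0.9085 × 4.45% = 5.16%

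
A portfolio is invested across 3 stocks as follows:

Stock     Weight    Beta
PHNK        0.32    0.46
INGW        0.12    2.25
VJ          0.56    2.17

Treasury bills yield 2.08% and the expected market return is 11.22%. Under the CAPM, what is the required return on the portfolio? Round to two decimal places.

17.00%

β_P = Σ w_i β_i = 0.32×0.46 + 0.12×2.25 + 0.56×2.17 = 1.6324
MRP = 11.22% − 2.08% = 9.14%
E(R_P) = R_f + β_P × MRP = 2.08% + 1.6324 × 9.14% = 17.00%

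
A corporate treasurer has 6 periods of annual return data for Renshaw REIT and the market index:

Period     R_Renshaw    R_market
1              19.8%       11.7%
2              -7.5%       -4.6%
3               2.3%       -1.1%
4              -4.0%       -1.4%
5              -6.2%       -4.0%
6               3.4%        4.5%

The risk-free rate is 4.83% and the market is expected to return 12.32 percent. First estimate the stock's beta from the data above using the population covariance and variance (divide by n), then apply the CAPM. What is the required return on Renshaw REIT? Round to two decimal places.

16.57%

Mean R_i = (19.8 − 7.5 + 2.3 − 4.0 − 6.2 + 3.4) / 6 = 1.3000%
Mean R_m = (11.7 − 4.6 − 1.1 − 1.4 − 4.0 + 4.5) / 6 = 0.8500%
Σ(R_i − R̄_i)(R_m − R̄_m) = 302.7000  ⇒  Cov = 302.7000 / 6 = 50.4500
Σ(R_m − R̄_m)² = 193.1350  ⇒  Var(R_m) = 193.1350 / 6 = 32.1892
β = Cov / Var(R_m) = 50.4500 / 32.1892 = 1.5673
MRP = 12.32% − 4.83% = 7.49%
E(R) = R_f + β × MRP = 4.83% + 1.5673 × 7.49% = 16.57%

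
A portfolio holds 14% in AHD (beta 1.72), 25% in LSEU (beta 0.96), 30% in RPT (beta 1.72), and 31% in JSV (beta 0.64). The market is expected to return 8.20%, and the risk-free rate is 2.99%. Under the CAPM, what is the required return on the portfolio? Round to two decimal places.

β_P = Σ w_i β_i = 0.14×1.72 + 0.25×0.96 + 0.30×1.72 + 0.31×0.64 = 1.1952
MRP = 8.20% − 2.99% = 5.21%
E(R_P) = R_f + β_P × MRP = 2.99% + 1.1952 × 5.21% = 9.22%

9.22%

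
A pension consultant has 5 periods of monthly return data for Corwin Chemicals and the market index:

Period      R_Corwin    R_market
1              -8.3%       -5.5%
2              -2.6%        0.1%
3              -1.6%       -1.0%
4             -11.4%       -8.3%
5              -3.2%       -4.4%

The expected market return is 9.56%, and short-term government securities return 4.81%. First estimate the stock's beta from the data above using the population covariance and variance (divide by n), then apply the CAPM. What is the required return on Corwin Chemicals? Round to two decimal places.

Mean R_i = (-8.3 − 2.6 − 1.6 − 11.4 − 3.2) / 5 = -5.4200%
Mean R_m = (-5.5 + 0.1 − 1.0 − 8.3 − 4.4) / 5 = -3.8200%
Σ(R_i − R̄_i)(R_m − R̄_m) = 52.1680  ⇒  Cov = 52.1680 / 5 = 10.4336
Σ(R_m − R̄_m)² = 46.5480  ⇒  Var(R_m) = 46.5480 / 5 = 9.3096
β = Cov / Var(R_m) = 10.4336 / 9.3096 = 1.1207
MRP = 9.56% − 4.81% = 4.75%
E(R) = R_f + β × MRP = 4.81% + 1.1207 × 4.75% = 10.13%

10.13%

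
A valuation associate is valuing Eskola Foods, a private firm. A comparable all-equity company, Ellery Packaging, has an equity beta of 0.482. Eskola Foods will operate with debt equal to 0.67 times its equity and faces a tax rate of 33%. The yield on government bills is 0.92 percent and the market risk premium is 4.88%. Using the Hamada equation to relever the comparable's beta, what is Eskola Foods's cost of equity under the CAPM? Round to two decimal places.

β_L = β_U × [1 + (1 − t)(D/E)] = 0.482 × [1 + (1 − 0.33) × 0.67]
    = 0.482 × [1 + 0.67 × 0.67] = 0.482 × 1.4489 = 0.6984
E(R) = R_f + β_L × MRP = 0.92% + 0.6984 × 4.88% = 4.33%

4.33%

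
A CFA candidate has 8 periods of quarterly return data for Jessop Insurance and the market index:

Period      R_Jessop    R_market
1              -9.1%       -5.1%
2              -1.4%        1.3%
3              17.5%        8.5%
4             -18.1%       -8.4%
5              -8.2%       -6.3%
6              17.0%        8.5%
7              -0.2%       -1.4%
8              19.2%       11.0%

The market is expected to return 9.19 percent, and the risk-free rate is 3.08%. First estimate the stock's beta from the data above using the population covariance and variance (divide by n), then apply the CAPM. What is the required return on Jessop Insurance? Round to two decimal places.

14.40%

Mean R_i = (-9.1 − 1.4 + 17.5 − 18.1 − 8.2 + 17.0 − 0.2 + 19.2) / 8 = 2.0875%
Mean R_m = (-5.1 + 1.3 + 8.5 − 8.4 − 6.3 + 8.5 − 1.4 + 11.0) / 8 = 1.0125%
Σ(R_i − R̄_i)(R_m − R̄_m) = 736.1113  ⇒  Cov = 736.1113 / 8 = 92.0139
Σ(R_m − R̄_m)² = 397.2088  ⇒  Var(R_m) = 397.2088 / 8 = 49.6511
β = Cov / Var(R_m) = 92.0139 / 49.6511 = 1.8532
MRP = 9.19% − 3.08% = 6.11%
E(R) = R_f + β × MRP = 3.08% + 1.8532 × 6.11% = 14.40%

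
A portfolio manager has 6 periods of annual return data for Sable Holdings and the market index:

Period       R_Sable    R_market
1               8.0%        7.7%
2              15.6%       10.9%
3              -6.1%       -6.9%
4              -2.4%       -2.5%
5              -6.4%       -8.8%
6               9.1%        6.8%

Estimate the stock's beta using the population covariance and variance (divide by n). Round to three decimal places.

Mean R_i = (8.0 + 15.6 − 6.1 − 2.4 − 6.4 + 9.1) / 6 = 2.9667%
Mean R_m = (7.7 + 10.9 − 6.9 − 2.5 − 8.8 + 6.8) / 6 = 1.2000%
Σ(R_i − R̄_i)(R_m − R̄_m) = 376.5700  ⇒  Cov = 376.5700 / 6 = 62.7617
Σ(R_m − R̄_m)² = 347.0000  ⇒  Var(R_m) = 347.0000 / 6 = 57.8333
β = Cov / Var(R_m) = 62.7617 / 57.8333 = 1.0852

1.085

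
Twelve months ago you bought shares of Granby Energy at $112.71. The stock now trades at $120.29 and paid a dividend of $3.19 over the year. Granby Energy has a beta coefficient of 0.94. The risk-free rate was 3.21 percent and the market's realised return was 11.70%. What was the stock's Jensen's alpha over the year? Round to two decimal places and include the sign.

-1.64%

Realised HPR = (P1 + D1 − P0) / P0 = (120.29 + 3.19 − 112.71) / 112.71 = 10.77 / 112.71 = 9.5555%
MRP = 11.70% − 3.21% = 8.49%
CAPM required = R_f + β·MRP = 3.21% + 0.94 × 8.49% = 11.1906%
α = realised − required = 9.5555% − 11.1906% = -1.64%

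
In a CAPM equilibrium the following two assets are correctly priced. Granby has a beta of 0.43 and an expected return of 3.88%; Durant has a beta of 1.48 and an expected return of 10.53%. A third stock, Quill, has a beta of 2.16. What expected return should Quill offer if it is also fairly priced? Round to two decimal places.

MRP (SML slope) = (10.53% − 3.88%) / (1.48 − 0.43) = 6.65% / 1.05 = 6.3333%
R_f (intercept) = 3.88% − 0.43 × 6.3333% = 1.1567%
E(R_Quill) = R_f + β × MRP = 1.1567% + 2.16 × 6.3333% = 14.84%

14.84%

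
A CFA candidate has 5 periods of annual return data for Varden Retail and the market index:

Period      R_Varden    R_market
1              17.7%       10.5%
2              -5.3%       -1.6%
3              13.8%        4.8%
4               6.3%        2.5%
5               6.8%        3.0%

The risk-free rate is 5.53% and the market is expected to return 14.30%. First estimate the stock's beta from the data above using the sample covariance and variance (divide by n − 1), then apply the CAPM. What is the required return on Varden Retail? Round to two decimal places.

22.06%

Mean R_i = (17.7 − 5.3 + 13.8 + 6.3 + 6.8) / 5 = 7.8600%
Mean R_m = (10.5 − 1.6 + 4.8 + 2.5 + 3.0) / 5 = 3.8400%
Σ(R_i − R̄_i)(R_m − R̄_m) = 145.8080  ⇒  Cov = 145.8080 / 4 = 36.4520
Σ(R_m − R̄_m)² = 77.3720  ⇒  Var(R_m) = 77.3720 / 4 = 19.3430
β = Cov / Var(R_m) = 36.4520 / 19.3430 = 1.8845
MRP = 14.30% − 5.53% = 8.77%
E(R) = R_f + β × MRP = 5.53% + 1.8845 × 8.77% = 22.06%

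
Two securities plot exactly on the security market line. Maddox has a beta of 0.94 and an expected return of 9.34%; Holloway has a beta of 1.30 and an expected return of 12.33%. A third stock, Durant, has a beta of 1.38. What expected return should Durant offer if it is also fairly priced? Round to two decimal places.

12.99%

MRP (SML slope) = (12.33% − 9.34%) / (1.30 − 0.94) = 2.99% / 0.36 = 8.3056%
R_f (intercept) = 9.34% − 0.94 × 8.3056% = 1.5327%
E(R_Durant) = R_f + β × MRP = 1.5327% + 1.38 × 8.3056% = 12.99%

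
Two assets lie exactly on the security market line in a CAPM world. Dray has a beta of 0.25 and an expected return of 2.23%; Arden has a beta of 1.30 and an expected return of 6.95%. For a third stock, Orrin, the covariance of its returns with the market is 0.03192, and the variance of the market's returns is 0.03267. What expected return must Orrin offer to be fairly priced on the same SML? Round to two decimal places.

MRP = (6.95% − 2.23%) / (1.30 − 0.25) = 4.4952%
R_f = 2.23% − 0.25 × 4.4952% = 1.1062%
β_Orrin = Cov / Var(R_m) = 0.03192 / 0.03267 = 0.9770
E(R_Orrin) = R_f + β × MRP = 1.1062% + 0.9770 × 4.4952% = 5.50%

5.50%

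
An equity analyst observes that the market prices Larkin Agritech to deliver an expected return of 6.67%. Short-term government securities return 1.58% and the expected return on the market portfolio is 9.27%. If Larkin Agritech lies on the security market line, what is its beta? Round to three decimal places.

MRP = 9.27% − 1.58% = 7.69%
β = (E(R) − R_f) / MRP = (6.67% − 1.58%) / 7.69% = 5.09% / 7.69% = 0.662

0.662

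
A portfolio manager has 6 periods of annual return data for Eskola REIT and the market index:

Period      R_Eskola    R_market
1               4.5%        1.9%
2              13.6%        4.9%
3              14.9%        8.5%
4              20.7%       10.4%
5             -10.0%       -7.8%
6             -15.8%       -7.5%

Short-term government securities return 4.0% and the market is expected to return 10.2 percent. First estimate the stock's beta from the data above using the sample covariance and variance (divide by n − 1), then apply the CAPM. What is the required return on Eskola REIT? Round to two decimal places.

15.41%

Mean R_i = (4.5 + 13.6 + 14.9 + 20.7 − 10.0 − 15.8) / 6 = 4.6500%
Mean R_m = (1.9 + 4.9 + 8.5 + 10.4 − 7.8 − 7.5) / 6 = 1.7333%
Σ(R_i − R̄_i)(R_m − R̄_m) = 565.2600  ⇒  Cov = 565.2600 / 5 = 113.0520
Σ(R_m − R̄_m)² = 307.0933  ⇒  Var(R_m) = 307.0933 / 5 = 61.4187
β = Cov / Var(R_m) = 113.0520 / 61.4187 = 1.8407
MRP = 10.2% − 4.0% = 6.20%
E(R) = R_f + β × MRP = 4.0% + 1.8407 × 6.2% = 15.41%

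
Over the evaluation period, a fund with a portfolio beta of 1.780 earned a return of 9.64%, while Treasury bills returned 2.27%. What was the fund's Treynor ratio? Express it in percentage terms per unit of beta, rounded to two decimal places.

4.14%

Treynor = (R_P − R_f) / β_P = (9.64% − 2.27%) / 1.7800 = 7.37% / 1.7800 = 4.14%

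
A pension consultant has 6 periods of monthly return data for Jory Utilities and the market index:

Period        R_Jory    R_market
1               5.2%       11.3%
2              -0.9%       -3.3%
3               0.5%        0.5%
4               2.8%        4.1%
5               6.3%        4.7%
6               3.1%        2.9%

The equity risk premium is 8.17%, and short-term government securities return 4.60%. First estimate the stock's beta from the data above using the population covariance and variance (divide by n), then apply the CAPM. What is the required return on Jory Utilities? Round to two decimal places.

Mean R_i = (5.2 − 0.9 + 0.5 + 2.8 + 6.3 + 3.1) / 6 = 2.8333%
Mean R_m = (11.3 − 3.3 + 0.5 + 4.1 + 4.7 + 2.9) / 6 = 3.3667%
Σ(R_i − R̄_i)(R_m − R̄_m) = 54.8267  ⇒  Cov = 54.8267 / 6 = 9.1378
Σ(R_m − R̄_m)² = 118.1333  ⇒  Var(R_m) = 118.1333 / 6 = 19.6889
β = Cov / Var(R_m) = 9.1378 / 19.6889 = 0.4641
E(R) = R_f + β × MRP = 4.60% + 0.4641 × 8.17% = 8.39%

8.39%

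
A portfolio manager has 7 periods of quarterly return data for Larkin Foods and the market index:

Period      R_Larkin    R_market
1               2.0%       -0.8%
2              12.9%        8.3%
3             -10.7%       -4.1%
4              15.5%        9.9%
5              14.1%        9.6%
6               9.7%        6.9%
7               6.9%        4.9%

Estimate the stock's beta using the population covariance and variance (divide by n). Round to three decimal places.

Mean R_i = (2.0 + 12.9 − 10.7 + 15.5 + 14.1 + 9.7 + 6.9) / 7 = 7.2000%
Mean R_m = (-0.8 + 8.3 − 4.1 + 9.9 + 9.6 + 6.9 + 4.9) / 7 = 4.9571%
Σ(R_i − R̄_i)(R_m − R̄_m) = 289.0500  ⇒  Cov = 289.0500 / 7 = 41.2929
Σ(R_m − R̄_m)² = 176.1171  ⇒  Var(R_m) = 176.1171 / 7 = 25.1596
β = Cov / Var(R_m) = 41.2929 / 25.1596 = 1.6412

1.641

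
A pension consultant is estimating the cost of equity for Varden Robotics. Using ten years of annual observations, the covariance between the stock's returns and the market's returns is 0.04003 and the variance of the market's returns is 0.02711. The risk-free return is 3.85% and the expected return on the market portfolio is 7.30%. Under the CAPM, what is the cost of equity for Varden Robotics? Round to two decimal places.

β = Cov(R_i, R_m) / Var(R_m) = 0.04003 / 0.02711 = 1.4766
MRP = 7.30% − 3.85% = 3.45%
E(R) = R_f + β × MRP = 3.85% + 1.4766 × 3.45% = 8.94%

8.94%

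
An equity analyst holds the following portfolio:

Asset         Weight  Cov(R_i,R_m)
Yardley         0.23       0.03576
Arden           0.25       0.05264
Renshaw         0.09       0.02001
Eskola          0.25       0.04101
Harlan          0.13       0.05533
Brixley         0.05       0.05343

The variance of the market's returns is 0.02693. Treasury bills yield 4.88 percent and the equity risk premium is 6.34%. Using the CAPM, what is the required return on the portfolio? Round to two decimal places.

15.07%

β_Yardley = 0.03576 / 0.02693 = 1.3279
β_Arden = 0.05264 / 0.02693 = 1.9547
β_Renshaw = 0.02001 / 0.02693 = 0.7430
β_Eskola = 0.04101 / 0.02693 = 1.5228
β_Harlan = 0.05533 / 0.02693 = 2.0546
β_Brixley = 0.05343 / 0.02693 = 1.9840
β_P = Σ w_i β_i = 0.23×1.3279 + 0.25×1.9547 + 0.09×0.7430 + 0.25×1.5228 + 0.13×2.0546 + 0.05×1.9840 = 1.6080
E(R_P) = R_f + β_P × MRP = 4.88% + 1.6080 × 6.34% = 15.07%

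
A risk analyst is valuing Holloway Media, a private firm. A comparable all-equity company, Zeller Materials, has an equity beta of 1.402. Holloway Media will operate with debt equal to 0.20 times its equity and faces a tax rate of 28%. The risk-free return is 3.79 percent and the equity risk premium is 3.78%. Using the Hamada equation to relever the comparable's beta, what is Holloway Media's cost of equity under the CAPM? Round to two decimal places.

β_L = β_U × [1 + (1 − t)(D/E)] = 1.402 × [1 + (1 − 0.28) × 0.20]
    = 1.402 × [1 + 0.72 × 0.20] = 1.402 × 1.1440 = 1.6039
E(R) = R_f + β_L × MRP = 3.79% + 1.6039 × 3.78% = 9.85%

9.85%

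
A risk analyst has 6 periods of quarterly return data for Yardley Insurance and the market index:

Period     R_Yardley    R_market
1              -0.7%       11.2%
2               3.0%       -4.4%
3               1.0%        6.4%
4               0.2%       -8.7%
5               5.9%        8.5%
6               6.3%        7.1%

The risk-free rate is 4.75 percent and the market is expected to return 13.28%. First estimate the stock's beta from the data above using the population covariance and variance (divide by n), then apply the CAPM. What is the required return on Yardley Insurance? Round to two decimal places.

5.45%

Mean R_i = (-0.7 + 3.0 + 1.0 + 0.2 + 5.9 + 6.3) / 6 = 2.6167%
Mean R_m = (11.2 − 4.4 + 6.4 − 8.7 + 8.5 + 7.1) / 6 = 3.3500%
Σ(R_i − R̄_i)(R_m − R̄_m) = 25.9050  ⇒  Cov = 25.9050 / 6 = 4.3175
Σ(R_m − R̄_m)² = 316.7750  ⇒  Var(R_m) = 316.7750 / 6 = 52.7958
β = Cov / Var(R_m) = 4.3175 / 52.7958 = 0.0818
MRP = 13.28% − 4.75% = 8.53%
E(R) = R_f + β × MRP = 4.75% + 0.0818 × 8.53% = 5.45%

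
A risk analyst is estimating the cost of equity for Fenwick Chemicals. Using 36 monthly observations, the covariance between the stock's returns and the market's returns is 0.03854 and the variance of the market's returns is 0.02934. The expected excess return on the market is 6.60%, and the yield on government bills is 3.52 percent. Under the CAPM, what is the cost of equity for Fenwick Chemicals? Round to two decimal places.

12.19%

β = Cov(R_i, R_m) / Var(R_m) = 0.03854 / 0.02934 = 1.3136
E(R) = R_f + β × MRP = 3.52% + 1.3136 × 6.60% = 12.19%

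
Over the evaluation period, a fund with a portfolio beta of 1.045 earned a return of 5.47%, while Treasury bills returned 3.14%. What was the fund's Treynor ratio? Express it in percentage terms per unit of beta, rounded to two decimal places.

2.23%

Treynor = (R_P − R_f) / β_P = (5.47% − 3.14%) / 1.0450 = 2.33% / 1.0450 = 2.23%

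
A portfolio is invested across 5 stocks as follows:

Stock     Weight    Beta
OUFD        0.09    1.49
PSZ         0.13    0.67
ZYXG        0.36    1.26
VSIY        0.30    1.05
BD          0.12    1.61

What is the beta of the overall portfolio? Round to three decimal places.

β_P = Σ w_i β_i = 0.09×1.49 + 0.13×0.67 + 0.36×1.26 + 0.30×1.05 + 0.12×1.61 = 1.1830

1.183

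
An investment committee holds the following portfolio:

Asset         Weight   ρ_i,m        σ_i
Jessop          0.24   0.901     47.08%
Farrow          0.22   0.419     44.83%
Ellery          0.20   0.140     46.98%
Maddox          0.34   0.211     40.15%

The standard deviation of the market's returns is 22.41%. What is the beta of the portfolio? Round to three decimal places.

0.826

β_Jessop = 0.901 × 47.08% / 22.41% = 1.8929
β_Farrow = 0.419 × 44.83% / 22.41% = 0.8382
β_Ellery = 0.140 × 46.98% / 22.41% = 0.2935
β_Maddox = 0.211 × 40.15% / 22.41% = 0.3780
β_P = Σ w_i β_i = 0.24×1.8929 + 0.22×0.8382 + 0.20×0.2935 + 0.34×0.3780 = 0.8259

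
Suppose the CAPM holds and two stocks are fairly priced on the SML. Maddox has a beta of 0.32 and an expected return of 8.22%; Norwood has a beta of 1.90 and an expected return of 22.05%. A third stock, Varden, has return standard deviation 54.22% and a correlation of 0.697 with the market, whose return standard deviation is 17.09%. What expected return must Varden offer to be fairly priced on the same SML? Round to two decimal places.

MRP = (22.05% − 8.22%) / (1.90 − 0.32) = 8.7532%
R_f = 8.22% − 0.32 × 8.7532% = 5.4190%
β_Varden = ρ·σ_i/σ_m = 0.697 × 54.22 / 17.09 = 2.2113
E(R_Varden) = R_f + β × MRP = 5.4190% + 2.2113 × 8.7532% = 24.77%

24.77%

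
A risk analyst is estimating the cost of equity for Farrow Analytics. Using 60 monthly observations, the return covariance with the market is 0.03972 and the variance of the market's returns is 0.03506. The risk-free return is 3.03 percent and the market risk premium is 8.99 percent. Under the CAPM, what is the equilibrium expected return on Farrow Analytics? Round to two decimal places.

β = Cov(R_i, R_m) / Var(R_m) = 0.03972 / 0.03506 = 1.1329
E(R) = R_f + β × MRP = 3.03% + 1.1329 × 8.99% = 13.21%

13.21%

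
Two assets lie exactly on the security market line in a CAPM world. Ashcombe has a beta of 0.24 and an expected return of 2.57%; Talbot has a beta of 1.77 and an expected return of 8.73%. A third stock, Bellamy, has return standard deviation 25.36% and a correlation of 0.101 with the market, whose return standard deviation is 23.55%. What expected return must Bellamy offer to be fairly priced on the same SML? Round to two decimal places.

2.04%

MRP = (8.73% − 2.57%) / (1.77 − 0.24) = 4.0261%
R_f = 2.57% − 0.24 × 4.0261% = 1.6037%
β_Bellamy = ρ·σ_i/σ_m = 0.101 × 25.36 / 23.55 = 0.1088
E(R_Bellamy) = R_f + β × MRP = 1.6037% + 0.1088 × 4.0261% = 2.04%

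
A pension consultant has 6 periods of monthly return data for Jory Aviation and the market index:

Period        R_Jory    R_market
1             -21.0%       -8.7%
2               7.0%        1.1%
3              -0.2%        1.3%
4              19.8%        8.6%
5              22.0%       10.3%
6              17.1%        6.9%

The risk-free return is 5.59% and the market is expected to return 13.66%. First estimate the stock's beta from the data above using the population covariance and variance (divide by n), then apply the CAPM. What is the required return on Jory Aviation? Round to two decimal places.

Mean R_i = (-21.0 + 7.0 − 0.2 + 19.8 + 22.0 + 17.1) / 6 = 7.4500%
Mean R_m = (-8.7 + 1.1 + 1.3 + 8.6 + 10.3 + 6.9) / 6 = 3.2500%
Σ(R_i − R̄_i)(R_m − R̄_m) = 559.7350  ⇒  Cov = 559.7350 / 6 = 93.2892
Σ(R_m − R̄_m)² = 242.8750  ⇒  Var(R_m) = 242.8750 / 6 = 40.4792
β = Cov / Var(R_m) = 93.2892 / 40.4792 = 2.3046
MRP = 13.66% − 5.59% = 8.07%
E(R) = R_f + β × MRP = 5.59% + 2.3046 × 8.07% = 24.19%

24.19%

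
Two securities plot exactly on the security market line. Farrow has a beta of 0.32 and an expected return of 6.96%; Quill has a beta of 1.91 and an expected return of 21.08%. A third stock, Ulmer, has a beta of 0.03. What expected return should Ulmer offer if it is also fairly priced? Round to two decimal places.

MRP (SML slope) = (21.08% − 6.96%) / (1.91 − 0.32) = 14.12% / 1.59 = 8.8805%
R_f (intercept) = 6.96% − 0.32 × 8.8805% = 4.1182%
E(R_Ulmer) = R_f + β × MRP = 4.1182% + 0.03 × 8.8805% = 4.38%

4.38%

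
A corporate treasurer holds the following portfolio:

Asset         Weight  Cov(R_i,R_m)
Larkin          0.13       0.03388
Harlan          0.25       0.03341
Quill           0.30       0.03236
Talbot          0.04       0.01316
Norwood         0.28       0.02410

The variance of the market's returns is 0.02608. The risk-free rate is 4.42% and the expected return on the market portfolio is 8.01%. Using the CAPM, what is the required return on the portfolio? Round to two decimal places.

8.51%

β_Larkin = 0.03388 / 0.02608 = 1.2991
β_Harlan = 0.03341 / 0.02608 = 1.2811
β_Quill = 0.03236 / 0.02608 = 1.2408
β_Talbot = 0.01316 / 0.02608 = 0.5046
β_Norwood = 0.02410 / 0.02608 = 0.9241
β_P = Σ w_i β_i = 0.13×1.2991 + 0.25×1.2811 + 0.30×1.2408 + 0.04×0.5046 + 0.28×0.9241 = 1.1403
MRP = 8.01% − 4.42% = 3.59%
E(R_P) = R_f + β_P × MRP = 4.42% + 1.1403 × 3.59% = 8.51%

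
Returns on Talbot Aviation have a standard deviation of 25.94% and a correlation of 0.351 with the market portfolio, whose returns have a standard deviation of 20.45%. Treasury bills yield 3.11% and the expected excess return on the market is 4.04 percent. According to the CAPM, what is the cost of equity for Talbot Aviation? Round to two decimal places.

4.91%

β = ρ × σ_i / σ_m = 0.351 × 25.94% / 20.45% = 0.4452
E(R) = 3.11% + 0.4452 × 4.04% = 4.91%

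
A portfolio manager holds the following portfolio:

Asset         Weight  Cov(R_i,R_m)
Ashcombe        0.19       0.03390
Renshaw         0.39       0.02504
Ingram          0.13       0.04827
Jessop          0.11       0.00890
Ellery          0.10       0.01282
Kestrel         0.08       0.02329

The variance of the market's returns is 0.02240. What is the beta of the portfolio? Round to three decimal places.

1.188

β_Ashcombe = 0.03390 / 0.02240 = 1.5134
β_Renshaw = 0.02504 / 0.02240 = 1.1179
β_Ingram = 0.04827 / 0.02240 = 2.1549
β_Jessop = 0.00890 / 0.02240 = 0.3973
β_Ellery = 0.01282 / 0.02240 = 0.5723
β_Kestrel = 0.02329 / 0.02240 = 1.0397
β_P = Σ w_i β_i = 0.19×1.5134 + 0.39×1.1179 + 0.13×2.1549 + 0.11×0.3973 + 0.10×0.5723 + 0.08×1.0397 = 1.1878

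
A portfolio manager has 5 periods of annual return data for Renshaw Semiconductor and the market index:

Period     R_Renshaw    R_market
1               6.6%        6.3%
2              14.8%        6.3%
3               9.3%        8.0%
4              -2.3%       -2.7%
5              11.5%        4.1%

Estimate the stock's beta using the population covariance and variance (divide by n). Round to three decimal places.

1.231

Mean R_i = (6.6 + 14.8 + 9.3 − 2.3 + 11.5) / 5 = 7.9800%
Mean R_m = (6.3 + 6.3 + 8.0 − 2.7 + 4.1) / 5 = 4.4000%
Σ(R_i − R̄_i)(R_m − R̄_m) = 87.0200  ⇒  Cov = 87.0200 / 5 = 17.4040
Σ(R_m − R̄_m)² = 70.6800  ⇒  Var(R_m) = 70.6800 / 5 = 14.1360
β = Cov / Var(R_m) = 17.4040 / 14.1360 = 1.2312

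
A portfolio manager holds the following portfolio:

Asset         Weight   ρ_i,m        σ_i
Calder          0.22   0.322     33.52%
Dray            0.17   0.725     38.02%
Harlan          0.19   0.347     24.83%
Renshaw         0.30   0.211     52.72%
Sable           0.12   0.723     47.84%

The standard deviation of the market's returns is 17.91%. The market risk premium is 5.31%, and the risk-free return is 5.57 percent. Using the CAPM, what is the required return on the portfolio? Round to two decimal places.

β_Calder = 0.322 × 33.52% / 17.91% = 0.6026
β_Dray = 0.725 × 38.02% / 17.91% = 1.5391
β_Harlan = 0.347 × 24.83% / 17.91% = 0.4811
β_Renshaw = 0.211 × 52.72% / 17.91% = 0.6211
β_Sable = 0.723 × 47.84% / 17.91% = 1.9312
β_P = Σ w_i β_i = 0.22×0.6026 + 0.17×1.5391 + 0.19×0.4811 + 0.30×0.6211 + 0.12×1.9312 = 0.9037
E(R_P) = R_f + β_P × MRP = 5.57% + 0.9037 × 5.31% = 10.37%

10.37%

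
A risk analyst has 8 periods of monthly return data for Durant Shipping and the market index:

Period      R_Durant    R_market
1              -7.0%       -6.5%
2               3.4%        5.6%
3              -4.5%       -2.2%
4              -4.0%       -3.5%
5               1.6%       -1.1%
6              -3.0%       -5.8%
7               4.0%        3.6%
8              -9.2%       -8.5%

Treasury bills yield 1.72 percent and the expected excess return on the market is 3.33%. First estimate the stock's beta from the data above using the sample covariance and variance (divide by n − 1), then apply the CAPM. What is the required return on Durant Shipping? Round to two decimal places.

Mean R_i = (-7.0 + 3.4 − 4.5 − 4.0 + 1.6 − 3.0 + 4.0 − 9.2) / 8 = -2.3375%
Mean R_m = (-6.5 + 5.6 − 2.2 − 3.5 − 1.1 − 5.8 + 3.6 − 8.5) / 8 = -2.3000%
Σ(R_i − R̄_i)(R_m − R̄_m) = 153.6700  ⇒  Cov = 153.6700 / 7 = 21.9529
Σ(R_m − R̄_m)² = 168.4400  ⇒  Var(R_m) = 168.4400 / 7 = 24.0629
β = Cov / Var(R_m) = 21.9529 / 24.0629 = 0.9123
E(R) = R_f + β × MRP = 1.72% + 0.9123 × 3.33% = 4.76%

4.76%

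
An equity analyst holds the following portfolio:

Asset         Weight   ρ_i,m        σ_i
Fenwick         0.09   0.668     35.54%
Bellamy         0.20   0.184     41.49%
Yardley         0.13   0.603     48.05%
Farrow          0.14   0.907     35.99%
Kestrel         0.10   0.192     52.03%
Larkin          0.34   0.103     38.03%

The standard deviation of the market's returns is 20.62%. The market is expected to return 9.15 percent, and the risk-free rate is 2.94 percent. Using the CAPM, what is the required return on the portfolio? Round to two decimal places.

7.26%

β_Fenwick = 0.668 × 35.54% / 20.62% = 1.1513
β_Bellamy = 0.184 × 41.49% / 20.62% = 0.3702
β_Yardley = 0.603 × 48.05% / 20.62% = 1.4051
β_Farrow = 0.907 × 35.99% / 20.62% = 1.5831
β_Kestrel = 0.192 × 52.03% / 20.62% = 0.4845
β_Larkin = 0.103 × 38.03% / 20.62% = 0.1900
β_P = Σ w_i β_i = 0.09×1.1513 + 0.20×0.3702 + 0.13×1.4051 + 0.14×1.5831 + 0.10×0.4845 + 0.34×0.1900 = 0.6950
MRP = 9.15% − 2.94% = 6.21%
E(R_P) = R_f + β_P × MRP = 2.94% + 0.6950 × 6.21% = 7.26%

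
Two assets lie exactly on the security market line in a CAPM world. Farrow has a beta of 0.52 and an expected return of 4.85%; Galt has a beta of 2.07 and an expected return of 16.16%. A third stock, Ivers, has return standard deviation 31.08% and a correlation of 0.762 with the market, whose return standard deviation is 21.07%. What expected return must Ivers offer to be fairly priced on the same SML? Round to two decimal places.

MRP = (16.16% − 4.85%) / (2.07 − 0.52) = 7.2968%
R_f = 4.85% − 0.52 × 7.2968% = 1.0557%
β_Ivers = ρ·σ_i/σ_m = 0.762 × 31.08 / 21.07 = 1.1240
E(R_Ivers) = R_f + β × MRP = 1.0557% + 1.1240 × 7.2968% = 9.26%

9.26%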